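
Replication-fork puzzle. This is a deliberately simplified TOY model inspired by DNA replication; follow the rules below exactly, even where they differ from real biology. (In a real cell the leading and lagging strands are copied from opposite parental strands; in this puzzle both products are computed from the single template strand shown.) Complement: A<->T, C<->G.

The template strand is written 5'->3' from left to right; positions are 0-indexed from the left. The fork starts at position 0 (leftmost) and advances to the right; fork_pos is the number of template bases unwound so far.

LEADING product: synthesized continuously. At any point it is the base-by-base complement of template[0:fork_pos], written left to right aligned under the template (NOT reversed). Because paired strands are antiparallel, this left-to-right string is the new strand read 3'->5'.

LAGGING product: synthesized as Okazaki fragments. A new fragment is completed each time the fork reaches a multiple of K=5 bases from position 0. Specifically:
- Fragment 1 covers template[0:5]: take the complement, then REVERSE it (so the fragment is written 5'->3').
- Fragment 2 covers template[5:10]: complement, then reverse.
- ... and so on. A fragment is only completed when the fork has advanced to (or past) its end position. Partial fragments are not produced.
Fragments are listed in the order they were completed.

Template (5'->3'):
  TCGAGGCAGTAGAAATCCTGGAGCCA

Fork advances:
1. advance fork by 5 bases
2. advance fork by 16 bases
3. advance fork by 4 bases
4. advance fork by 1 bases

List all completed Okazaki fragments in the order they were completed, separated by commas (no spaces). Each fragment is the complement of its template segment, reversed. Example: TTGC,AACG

Step 1: advance 5 -> fork_pos = 0 + 5 = 5. Reached multiple(s) of 5: 5 -> fragment 1 completed (1 total).
Step 2: advance 16 -> fork_pos = 5 + 16 = 21. Reached multiple(s) of 5: 10, 15, 20 -> fragments 2-4 completed (4 total).
Step 3: advance 4 -> fork_pos = 21 + 4 = 25. Reached multiple(s) of 5: 25 -> fragment 5 completed (5 total).
Step 4: advance 1 -> fork_pos = 25 + 1 = 26. Next multiple of 5 is 30 (not reached); still 5 fragment(s).
Final fork_pos = 26, so 5 fragment(s) are complete. Build each: template segment -> complement -> reverse.
Fragment 1: template[0:5] = TCGAG -> complement AGCTC -> reversed CTCGA
Fragment 2: template[5:10] = GCAGT -> complement CGTCA -> reversed ACTGC
Fragment 3: template[10:15] = AGAAA -> complement TCTTT -> reversed TTTCT
Fragment 4: template[15:20] = TCCTG -> complement AGGAC -> reversed CAGGA
Fragment 5: template[20:25] = GAGCC -> complement CTCGG -> reversed GGCTC

Answer: CTCGA,ACTGC,TTTCT,CAGGA,GGCTC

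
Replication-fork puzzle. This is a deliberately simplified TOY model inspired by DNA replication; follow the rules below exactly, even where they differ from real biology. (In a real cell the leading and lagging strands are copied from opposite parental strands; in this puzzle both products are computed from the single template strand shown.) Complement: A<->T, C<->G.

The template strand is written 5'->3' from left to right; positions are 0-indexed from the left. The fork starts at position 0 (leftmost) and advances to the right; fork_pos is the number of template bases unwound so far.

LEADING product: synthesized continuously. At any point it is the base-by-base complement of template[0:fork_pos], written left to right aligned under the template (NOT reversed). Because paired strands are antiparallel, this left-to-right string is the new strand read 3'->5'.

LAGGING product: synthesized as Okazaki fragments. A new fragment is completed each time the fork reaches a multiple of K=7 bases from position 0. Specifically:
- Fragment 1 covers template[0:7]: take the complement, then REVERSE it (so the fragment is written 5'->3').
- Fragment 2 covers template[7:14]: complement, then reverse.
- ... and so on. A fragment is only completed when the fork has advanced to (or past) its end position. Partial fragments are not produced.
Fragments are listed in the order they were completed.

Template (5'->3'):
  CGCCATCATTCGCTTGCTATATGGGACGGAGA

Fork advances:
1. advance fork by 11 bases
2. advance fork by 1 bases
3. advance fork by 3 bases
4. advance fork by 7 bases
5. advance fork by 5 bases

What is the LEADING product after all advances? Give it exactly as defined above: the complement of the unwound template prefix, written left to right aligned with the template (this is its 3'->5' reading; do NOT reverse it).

Answer: GCGGTAGTAAGCGAACGATATACCCTG

Derivation:
Step 1: advance 11 -> fork_pos = 0 + 11 = 11.
Step 2: advance 1 -> fork_pos = 11 + 1 = 12.
Step 3: advance 3 -> fork_pos = 12 + 3 = 15.
Step 4: advance 7 -> fork_pos = 15 + 7 = 22.
Step 5: advance 5 -> fork_pos = 22 + 5 = 27.
Unwound prefix: template[0:27] = CGCCATCATTCGCTTGCTATATGGGAC
Complement it base by base (A<->T, C<->G), keeping left-to-right order:
  [0:5] CGCCA -> GCGGT
  [5:10] TCATT -> AGTAA
  [10:15] CGCTT -> GCGAA
  [15:20] GCTAT -> CGATA
  [20:25] ATGGG -> TACCC
  [25:27] AC -> TG
Concatenate: GCGGTAGTAAGCGAACGATATACCCTG (length 27; written aligned with the template, i.e. 3'->5').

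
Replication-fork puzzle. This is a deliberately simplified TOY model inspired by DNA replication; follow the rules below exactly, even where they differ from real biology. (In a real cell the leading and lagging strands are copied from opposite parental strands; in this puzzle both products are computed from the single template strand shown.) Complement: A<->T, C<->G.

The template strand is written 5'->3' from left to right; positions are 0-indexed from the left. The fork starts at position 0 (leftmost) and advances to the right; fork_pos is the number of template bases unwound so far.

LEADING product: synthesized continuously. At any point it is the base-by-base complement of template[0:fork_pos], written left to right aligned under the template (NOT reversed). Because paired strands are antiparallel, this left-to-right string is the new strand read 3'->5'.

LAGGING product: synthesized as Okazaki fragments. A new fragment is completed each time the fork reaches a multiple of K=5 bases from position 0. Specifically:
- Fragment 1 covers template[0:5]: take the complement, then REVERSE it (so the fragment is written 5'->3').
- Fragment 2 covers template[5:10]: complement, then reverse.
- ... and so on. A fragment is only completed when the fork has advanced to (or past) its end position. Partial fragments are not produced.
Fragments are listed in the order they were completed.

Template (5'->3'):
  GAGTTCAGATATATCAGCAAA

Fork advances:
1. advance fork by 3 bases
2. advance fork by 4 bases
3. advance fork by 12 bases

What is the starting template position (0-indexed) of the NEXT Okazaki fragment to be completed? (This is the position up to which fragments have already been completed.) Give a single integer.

Answer: 15

Derivation:
Step 1: advance 3 -> fork_pos = 0 + 3 = 3. Next multiple of 5 is 5 (not reached); still 0 fragment(s).
Step 2: advance 4 -> fork_pos = 3 + 4 = 7. Reached multiple(s) of 5: 5 -> fragment 1 completed (1 total).
Step 3: advance 12 -> fork_pos = 7 + 12 = 19. Reached multiple(s) of 5: 10, 15 -> fragments 2-3 completed (3 total).
3 fragment(s) completed, covering template[0:15] (3 x 5 = 15). The next fragment, fragment 4, covers template[15:20], so it starts at position 15.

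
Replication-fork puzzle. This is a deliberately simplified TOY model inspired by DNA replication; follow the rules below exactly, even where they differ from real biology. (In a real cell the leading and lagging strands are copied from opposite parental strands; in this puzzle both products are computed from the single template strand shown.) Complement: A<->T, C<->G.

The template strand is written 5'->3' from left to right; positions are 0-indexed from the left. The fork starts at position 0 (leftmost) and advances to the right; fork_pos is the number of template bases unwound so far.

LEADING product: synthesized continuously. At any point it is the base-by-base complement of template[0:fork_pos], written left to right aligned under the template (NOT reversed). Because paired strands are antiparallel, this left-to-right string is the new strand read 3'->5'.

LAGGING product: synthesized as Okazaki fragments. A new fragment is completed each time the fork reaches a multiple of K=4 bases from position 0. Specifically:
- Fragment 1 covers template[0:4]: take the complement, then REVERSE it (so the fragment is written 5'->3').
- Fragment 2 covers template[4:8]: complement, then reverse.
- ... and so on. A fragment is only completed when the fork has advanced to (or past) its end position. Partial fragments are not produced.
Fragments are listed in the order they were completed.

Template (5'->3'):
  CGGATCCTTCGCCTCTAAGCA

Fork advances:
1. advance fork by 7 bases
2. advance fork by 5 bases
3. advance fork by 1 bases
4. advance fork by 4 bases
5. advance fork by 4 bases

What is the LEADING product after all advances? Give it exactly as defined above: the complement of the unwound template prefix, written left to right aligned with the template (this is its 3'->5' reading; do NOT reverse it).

Step 1: advance 7 -> fork_pos = 0 + 7 = 7.
Step 2: advance 5 -> fork_pos = 7 + 5 = 12.
Step 3: advance 1 -> fork_pos = 12 + 1 = 13.
Step 4: advance 4 -> fork_pos = 13 + 4 = 17.
Step 5: advance 4 -> fork_pos = 17 + 4 = 21.
Unwound prefix: template[0:21] = CGGATCCTTCGCCTCTAAGCA
Complement it base by base (A<->T, C<->G), keeping left-to-right order:
  [0:5] CGGAT -> GCCTA
  [5:10] CCTTC -> GGAAG
  [10:15] GCCTC -> CGGAG
  [15:20] TAAGC -> ATTCG
  [20:21] A -> T
Concatenate: GCCTAGGAAGCGGAGATTCGT (length 21; written aligned with the template, i.e. 3'->5').

Answer: GCCTAGGAAGCGGAGATTCGT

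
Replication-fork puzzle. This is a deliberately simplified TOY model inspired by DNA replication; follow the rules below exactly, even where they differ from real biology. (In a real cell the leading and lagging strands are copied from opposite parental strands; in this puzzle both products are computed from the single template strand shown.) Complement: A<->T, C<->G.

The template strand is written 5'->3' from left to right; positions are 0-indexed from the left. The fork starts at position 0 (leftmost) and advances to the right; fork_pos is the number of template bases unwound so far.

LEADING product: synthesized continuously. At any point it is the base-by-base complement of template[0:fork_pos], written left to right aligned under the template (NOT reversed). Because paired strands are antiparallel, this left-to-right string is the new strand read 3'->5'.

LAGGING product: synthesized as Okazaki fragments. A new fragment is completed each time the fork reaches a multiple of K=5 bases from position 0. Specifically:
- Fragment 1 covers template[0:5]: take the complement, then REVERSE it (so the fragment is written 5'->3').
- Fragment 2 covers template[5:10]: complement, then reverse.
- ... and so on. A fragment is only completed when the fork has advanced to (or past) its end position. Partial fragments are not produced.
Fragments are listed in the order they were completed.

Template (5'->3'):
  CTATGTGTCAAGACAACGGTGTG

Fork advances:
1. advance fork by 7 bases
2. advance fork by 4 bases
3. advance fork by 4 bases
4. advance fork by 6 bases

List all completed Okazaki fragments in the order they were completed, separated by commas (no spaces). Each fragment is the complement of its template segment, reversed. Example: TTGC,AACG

Step 1: advance 7 -> fork_pos = 0 + 7 = 7. Reached multiple(s) of 5: 5 -> fragment 1 completed (1 total).
Step 2: advance 4 -> fork_pos = 7 + 4 = 11. Reached multiple(s) of 5: 10 -> fragment 2 completed (2 total).
Step 3: advance 4 -> fork_pos = 11 + 4 = 15. Reached multiple(s) of 5: 15 -> fragment 3 completed (3 total).
Step 4: advance 6 -> fork_pos = 15 + 6 = 21. Reached multiple(s) of 5: 20 -> fragment 4 completed (4 total).
Final fork_pos = 21, so 4 fragment(s) are complete. Build each: template segment -> complement -> reverse.
Fragment 1: template[0:5] = CTATG -> complement GATAC -> reversed CATAG
Fragment 2: template[5:10] = TGTCA -> complement ACAGT -> reversed TGACA
Fragment 3: template[10:15] = AGACA -> complement TCTGT -> reversed TGTCT
Fragment 4: template[15:20] = ACGGT -> complement TGCCA -> reversed ACCGT

Answer: CATAG,TGACA,TGTCT,ACCGT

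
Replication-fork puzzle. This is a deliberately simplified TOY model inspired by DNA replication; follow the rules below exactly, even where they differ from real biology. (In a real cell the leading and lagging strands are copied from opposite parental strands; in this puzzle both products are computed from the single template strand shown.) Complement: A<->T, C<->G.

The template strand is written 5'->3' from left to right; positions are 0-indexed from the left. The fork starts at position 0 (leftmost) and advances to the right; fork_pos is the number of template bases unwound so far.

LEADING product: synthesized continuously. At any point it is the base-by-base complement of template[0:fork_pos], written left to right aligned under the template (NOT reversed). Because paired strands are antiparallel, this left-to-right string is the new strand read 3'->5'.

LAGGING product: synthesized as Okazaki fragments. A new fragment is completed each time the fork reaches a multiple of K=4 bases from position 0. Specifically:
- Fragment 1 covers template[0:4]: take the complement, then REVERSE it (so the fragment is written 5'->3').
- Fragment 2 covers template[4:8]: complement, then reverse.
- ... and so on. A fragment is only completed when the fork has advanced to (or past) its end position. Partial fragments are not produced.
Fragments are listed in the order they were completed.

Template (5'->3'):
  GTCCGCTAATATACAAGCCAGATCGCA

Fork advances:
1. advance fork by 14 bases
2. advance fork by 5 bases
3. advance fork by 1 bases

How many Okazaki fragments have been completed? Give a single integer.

Answer: 5

Derivation:
Step 1: advance 14 -> fork_pos = 0 + 14 = 14. Reached multiple(s) of 4: 4, 8, 12 -> fragments 1-3 completed (3 total).
Step 2: advance 5 -> fork_pos = 14 + 5 = 19. Reached multiple(s) of 4: 16 -> fragment 4 completed (4 total).
Step 3: advance 1 -> fork_pos = 19 + 1 = 20. Reached multiple(s) of 4: 20 -> fragment 5 completed (5 total).
Check: final fork_pos = 20; the multiples of 4 that are <= 20 are 4..20 -> 20 // 4 = 5 completed fragment(s).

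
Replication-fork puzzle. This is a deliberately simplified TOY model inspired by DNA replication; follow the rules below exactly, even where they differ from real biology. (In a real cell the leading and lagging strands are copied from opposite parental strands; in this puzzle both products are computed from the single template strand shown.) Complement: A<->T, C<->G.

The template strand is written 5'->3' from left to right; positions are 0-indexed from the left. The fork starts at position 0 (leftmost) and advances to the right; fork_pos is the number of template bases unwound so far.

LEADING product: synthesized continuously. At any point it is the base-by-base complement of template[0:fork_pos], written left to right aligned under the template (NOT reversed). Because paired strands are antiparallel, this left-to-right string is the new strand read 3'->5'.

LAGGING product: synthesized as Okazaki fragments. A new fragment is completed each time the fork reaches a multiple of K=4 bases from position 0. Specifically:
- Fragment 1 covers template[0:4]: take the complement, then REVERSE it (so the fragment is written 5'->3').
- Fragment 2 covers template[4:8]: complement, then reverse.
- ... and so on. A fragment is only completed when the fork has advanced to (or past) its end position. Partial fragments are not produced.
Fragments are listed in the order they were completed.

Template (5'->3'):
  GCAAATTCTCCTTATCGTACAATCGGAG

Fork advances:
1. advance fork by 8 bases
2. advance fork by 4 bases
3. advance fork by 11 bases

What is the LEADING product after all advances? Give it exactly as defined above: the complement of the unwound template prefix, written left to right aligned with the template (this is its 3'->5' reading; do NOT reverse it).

Step 1: advance 8 -> fork_pos = 0 + 8 = 8.
Step 2: advance 4 -> fork_pos = 8 + 4 = 12.
Step 3: advance 11 -> fork_pos = 12 + 11 = 23.
Unwound prefix: template[0:23] = GCAAATTCTCCTTATCGTACAAT
Complement it base by base (A<->T, C<->G), keeping left-to-right order:
  [0:5] GCAAA -> CGTTT
  [5:10] TTCTC -> AAGAG
  [10:15] CTTAT -> GAATA
  [15:20] CGTAC -> GCATG
  [20:23] AAT -> TTA
Concatenate: CGTTTAAGAGGAATAGCATGTTA (length 23; written aligned with the template, i.e. 3'->5').

Answer: CGTTTAAGAGGAATAGCATGTTA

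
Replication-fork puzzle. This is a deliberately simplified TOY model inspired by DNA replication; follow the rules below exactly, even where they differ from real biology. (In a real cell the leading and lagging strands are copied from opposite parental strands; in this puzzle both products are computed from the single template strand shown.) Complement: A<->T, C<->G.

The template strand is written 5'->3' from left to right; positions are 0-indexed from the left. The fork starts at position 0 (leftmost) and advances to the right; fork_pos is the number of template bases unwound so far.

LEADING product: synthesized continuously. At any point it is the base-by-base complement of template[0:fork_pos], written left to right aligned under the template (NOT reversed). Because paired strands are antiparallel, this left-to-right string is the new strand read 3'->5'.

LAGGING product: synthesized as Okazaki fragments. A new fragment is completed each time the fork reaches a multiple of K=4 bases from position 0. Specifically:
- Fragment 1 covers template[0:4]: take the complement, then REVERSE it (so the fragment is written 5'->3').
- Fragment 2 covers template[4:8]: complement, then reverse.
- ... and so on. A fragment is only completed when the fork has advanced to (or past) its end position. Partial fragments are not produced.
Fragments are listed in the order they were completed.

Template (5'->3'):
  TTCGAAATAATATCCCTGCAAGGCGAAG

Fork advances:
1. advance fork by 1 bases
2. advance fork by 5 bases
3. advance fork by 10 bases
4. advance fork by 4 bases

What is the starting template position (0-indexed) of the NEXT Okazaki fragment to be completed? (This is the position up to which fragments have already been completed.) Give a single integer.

Step 1: advance 1 -> fork_pos = 0 + 1 = 1. Next multiple of 4 is 4 (not reached); still 0 fragment(s).
Step 2: advance 5 -> fork_pos = 1 + 5 = 6. Reached multiple(s) of 4: 4 -> fragment 1 completed (1 total).
Step 3: advance 10 -> fork_pos = 6 + 10 = 16. Reached multiple(s) of 4: 8, 12, 16 -> fragments 2-4 completed (4 total).
Step 4: advance 4 -> fork_pos = 16 + 4 = 20. Reached multiple(s) of 4: 20 -> fragment 5 completed (5 total).
5 fragment(s) completed, covering template[0:20] (5 x 4 = 20). The next fragment, fragment 6, covers template[20:24], so it starts at position 20.

Answer: 20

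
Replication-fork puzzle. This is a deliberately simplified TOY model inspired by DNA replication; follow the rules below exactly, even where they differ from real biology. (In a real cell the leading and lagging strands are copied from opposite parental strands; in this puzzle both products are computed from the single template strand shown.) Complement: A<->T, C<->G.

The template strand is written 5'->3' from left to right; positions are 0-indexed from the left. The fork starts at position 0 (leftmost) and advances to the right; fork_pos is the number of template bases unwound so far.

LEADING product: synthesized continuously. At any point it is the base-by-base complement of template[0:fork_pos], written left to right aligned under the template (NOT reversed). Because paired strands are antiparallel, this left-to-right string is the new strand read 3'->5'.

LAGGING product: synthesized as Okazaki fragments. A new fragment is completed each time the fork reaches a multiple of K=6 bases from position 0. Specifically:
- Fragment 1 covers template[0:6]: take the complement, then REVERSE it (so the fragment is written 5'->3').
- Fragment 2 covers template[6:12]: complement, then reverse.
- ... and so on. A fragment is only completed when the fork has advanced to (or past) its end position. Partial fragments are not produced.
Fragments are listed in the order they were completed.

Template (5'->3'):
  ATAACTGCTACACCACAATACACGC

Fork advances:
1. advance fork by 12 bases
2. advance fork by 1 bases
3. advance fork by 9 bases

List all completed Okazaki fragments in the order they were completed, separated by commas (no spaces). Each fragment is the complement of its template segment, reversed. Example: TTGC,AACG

Answer: AGTTAT,TGTAGC,TTGTGG

Derivation:
Step 1: advance 12 -> fork_pos = 0 + 12 = 12. Reached multiple(s) of 6: 6, 12 -> fragments 1-2 completed (2 total).
Step 2: advance 1 -> fork_pos = 12 + 1 = 13. Next multiple of 6 is 18 (not reached); still 2 fragment(s).
Step 3: advance 9 -> fork_pos = 13 + 9 = 22. Reached multiple(s) of 6: 18 -> fragment 3 completed (3 total).
Final fork_pos = 22, so 3 fragment(s) are complete. Build each: template segment -> complement -> reverse.
Fragment 1: template[0:6] = ATAACT -> complement TATTGA -> reversed AGTTAT
Fragment 2: template[6:12] = GCTACA -> complement CGATGT -> reversed TGTAGC
Fragment 3: template[12:18] = CCACAA -> complement GGTGTT -> reversed TTGTGG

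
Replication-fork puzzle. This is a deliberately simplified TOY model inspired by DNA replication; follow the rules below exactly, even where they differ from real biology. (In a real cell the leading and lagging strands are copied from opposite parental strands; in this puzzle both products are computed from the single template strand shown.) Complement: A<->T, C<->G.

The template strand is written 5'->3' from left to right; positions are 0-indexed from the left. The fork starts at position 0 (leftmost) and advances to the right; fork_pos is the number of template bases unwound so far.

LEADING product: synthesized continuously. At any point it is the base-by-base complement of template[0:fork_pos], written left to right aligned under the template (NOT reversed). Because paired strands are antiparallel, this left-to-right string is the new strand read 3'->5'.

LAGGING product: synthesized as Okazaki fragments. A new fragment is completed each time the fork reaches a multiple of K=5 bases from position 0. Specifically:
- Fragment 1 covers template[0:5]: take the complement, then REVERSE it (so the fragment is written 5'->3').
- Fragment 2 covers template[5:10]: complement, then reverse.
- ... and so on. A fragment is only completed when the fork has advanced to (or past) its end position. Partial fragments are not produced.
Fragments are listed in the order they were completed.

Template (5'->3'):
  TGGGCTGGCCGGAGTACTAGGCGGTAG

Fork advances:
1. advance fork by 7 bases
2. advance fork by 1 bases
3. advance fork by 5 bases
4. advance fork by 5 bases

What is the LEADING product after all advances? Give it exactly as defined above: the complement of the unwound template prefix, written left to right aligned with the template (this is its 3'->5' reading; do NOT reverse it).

Answer: ACCCGACCGGCCTCATGA

Derivation:
Step 1: advance 7 -> fork_pos = 0 + 7 = 7.
Step 2: advance 1 -> fork_pos = 7 + 1 = 8.
Step 3: advance 5 -> fork_pos = 8 + 5 = 13.
Step 4: advance 5 -> fork_pos = 13 + 5 = 18.
Unwound prefix: template[0:18] = TGGGCTGGCCGGAGTACT
Complement it base by base (A<->T, C<->G), keeping left-to-right order:
  [0:5] TGGGC -> ACCCG
  [5:10] TGGCC -> ACCGG
  [10:15] GGAGT -> CCTCA
  [15:18] ACT -> TGA
Concatenate: ACCCGACCGGCCTCATGA (length 18; written aligned with the template, i.e. 3'->5').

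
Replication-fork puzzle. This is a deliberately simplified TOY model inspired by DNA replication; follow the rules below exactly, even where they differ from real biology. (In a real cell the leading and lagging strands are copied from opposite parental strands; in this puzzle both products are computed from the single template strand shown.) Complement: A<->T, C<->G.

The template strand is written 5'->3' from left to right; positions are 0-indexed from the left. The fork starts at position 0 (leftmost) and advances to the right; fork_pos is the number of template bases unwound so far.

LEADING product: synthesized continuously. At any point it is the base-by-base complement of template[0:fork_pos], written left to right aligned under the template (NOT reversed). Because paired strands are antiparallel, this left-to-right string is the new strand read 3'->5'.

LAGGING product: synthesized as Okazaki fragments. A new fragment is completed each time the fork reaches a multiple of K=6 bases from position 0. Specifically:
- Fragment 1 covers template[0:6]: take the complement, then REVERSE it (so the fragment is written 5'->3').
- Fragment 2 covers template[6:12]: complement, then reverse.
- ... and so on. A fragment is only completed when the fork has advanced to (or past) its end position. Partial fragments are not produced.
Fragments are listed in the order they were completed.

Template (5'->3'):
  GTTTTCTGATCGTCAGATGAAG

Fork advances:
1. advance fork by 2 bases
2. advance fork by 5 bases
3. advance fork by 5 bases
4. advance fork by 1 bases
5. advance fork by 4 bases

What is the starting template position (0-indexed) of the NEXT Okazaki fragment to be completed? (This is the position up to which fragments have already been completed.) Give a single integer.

Step 1: advance 2 -> fork_pos = 0 + 2 = 2. Next multiple of 6 is 6 (not reached); still 0 fragment(s).
Step 2: advance 5 -> fork_pos = 2 + 5 = 7. Reached multiple(s) of 6: 6 -> fragment 1 completed (1 total).
Step 3: advance 5 -> fork_pos = 7 + 5 = 12. Reached multiple(s) of 6: 12 -> fragment 2 completed (2 total).
Step 4: advance 1 -> fork_pos = 12 + 1 = 13. Next multiple of 6 is 18 (not reached); still 2 fragment(s).
Step 5: advance 4 -> fork_pos = 13 + 4 = 17. Next multiple of 6 is 18 (not reached); still 2 fragment(s).
2 fragment(s) completed, covering template[0:12] (2 x 6 = 12). The next fragment, fragment 3, covers template[12:18], so it starts at position 12.

Answer: 12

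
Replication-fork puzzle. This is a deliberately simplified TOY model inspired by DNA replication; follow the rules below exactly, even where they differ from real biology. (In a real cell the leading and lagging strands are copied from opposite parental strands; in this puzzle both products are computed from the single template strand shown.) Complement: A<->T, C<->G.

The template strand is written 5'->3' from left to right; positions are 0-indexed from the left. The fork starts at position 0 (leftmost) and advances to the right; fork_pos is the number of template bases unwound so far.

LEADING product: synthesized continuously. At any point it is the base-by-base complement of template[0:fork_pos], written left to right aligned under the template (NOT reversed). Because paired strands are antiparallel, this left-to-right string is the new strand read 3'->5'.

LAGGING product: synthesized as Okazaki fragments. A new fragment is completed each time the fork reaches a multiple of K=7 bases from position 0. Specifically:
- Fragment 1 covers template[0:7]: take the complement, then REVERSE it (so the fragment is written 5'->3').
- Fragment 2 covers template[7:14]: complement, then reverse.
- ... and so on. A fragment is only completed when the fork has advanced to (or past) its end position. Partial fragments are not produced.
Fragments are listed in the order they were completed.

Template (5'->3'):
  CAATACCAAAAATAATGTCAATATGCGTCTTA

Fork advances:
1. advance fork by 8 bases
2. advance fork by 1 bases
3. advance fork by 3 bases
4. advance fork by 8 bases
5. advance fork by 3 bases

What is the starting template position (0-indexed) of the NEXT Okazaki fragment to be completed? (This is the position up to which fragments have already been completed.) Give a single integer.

Step 1: advance 8 -> fork_pos = 0 + 8 = 8. Reached multiple(s) of 7: 7 -> fragment 1 completed (1 total).
Step 2: advance 1 -> fork_pos = 8 + 1 = 9. Next multiple of 7 is 14 (not reached); still 1 fragment(s).
Step 3: advance 3 -> fork_pos = 9 + 3 = 12. Next multiple of 7 is 14 (not reached); still 1 fragment(s).
Step 4: advance 8 -> fork_pos = 12 + 8 = 20. Reached multiple(s) of 7: 14 -> fragment 2 completed (2 total).
Step 5: advance 3 -> fork_pos = 20 + 3 = 23. Reached multiple(s) of 7: 21 -> fragment 3 completed (3 total).
3 fragment(s) completed, covering template[0:21] (3 x 7 = 21). The next fragment, fragment 4, covers template[21:28], so it starts at position 21.

Answer: 21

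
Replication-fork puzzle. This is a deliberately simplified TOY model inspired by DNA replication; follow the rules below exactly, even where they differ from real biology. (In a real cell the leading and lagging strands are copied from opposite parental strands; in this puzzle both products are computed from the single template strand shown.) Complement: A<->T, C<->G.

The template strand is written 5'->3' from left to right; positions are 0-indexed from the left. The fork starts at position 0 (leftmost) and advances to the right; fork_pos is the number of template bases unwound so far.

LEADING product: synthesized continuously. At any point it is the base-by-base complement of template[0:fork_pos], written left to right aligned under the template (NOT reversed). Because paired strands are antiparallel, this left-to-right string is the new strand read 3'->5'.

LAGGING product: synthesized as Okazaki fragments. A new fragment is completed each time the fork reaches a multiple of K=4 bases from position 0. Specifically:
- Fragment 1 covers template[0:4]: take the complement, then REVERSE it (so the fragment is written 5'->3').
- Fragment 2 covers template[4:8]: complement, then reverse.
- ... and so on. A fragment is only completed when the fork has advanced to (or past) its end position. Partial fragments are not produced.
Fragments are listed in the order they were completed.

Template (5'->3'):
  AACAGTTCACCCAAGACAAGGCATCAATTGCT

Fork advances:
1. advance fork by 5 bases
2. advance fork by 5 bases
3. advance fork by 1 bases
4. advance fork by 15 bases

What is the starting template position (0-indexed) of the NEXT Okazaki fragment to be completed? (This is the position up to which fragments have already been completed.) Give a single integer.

Step 1: advance 5 -> fork_pos = 0 + 5 = 5. Reached multiple(s) of 4: 4 -> fragment 1 completed (1 total).
Step 2: advance 5 -> fork_pos = 5 + 5 = 10. Reached multiple(s) of 4: 8 -> fragment 2 completed (2 total).
Step 3: advance 1 -> fork_pos = 10 + 1 = 11. Next multiple of 4 is 12 (not reached); still 2 fragment(s).
Step 4: advance 15 -> fork_pos = 11 + 15 = 26. Reached multiple(s) of 4: 12, 16, 20, 24 -> fragments 3-6 completed (6 total).
6 fragment(s) completed, covering template[0:24] (6 x 4 = 24). The next fragment, fragment 7, covers template[24:28], so it starts at position 24.

Answer: 24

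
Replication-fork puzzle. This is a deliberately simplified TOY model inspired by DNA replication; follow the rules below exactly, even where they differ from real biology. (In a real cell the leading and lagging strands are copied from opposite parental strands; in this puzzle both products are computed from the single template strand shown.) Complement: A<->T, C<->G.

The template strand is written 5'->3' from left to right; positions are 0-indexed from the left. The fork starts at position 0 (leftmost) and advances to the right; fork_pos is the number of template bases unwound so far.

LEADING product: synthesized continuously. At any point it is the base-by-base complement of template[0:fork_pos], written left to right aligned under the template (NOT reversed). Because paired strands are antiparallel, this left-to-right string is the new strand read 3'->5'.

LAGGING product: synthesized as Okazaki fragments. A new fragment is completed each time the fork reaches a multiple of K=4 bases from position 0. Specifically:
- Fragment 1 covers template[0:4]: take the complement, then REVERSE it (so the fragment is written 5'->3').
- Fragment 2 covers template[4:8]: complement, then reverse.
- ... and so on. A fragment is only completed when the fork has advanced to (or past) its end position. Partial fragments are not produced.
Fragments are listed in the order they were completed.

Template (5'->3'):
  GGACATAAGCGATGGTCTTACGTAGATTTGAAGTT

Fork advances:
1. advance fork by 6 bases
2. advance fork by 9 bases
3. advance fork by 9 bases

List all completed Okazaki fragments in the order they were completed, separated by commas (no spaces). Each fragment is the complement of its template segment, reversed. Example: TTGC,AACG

Step 1: advance 6 -> fork_pos = 0 + 6 = 6. Reached multiple(s) of 4: 4 -> fragment 1 completed (1 total).
Step 2: advance 9 -> fork_pos = 6 + 9 = 15. Reached multiple(s) of 4: 8, 12 -> fragments 2-3 completed (3 total).
Step 3: advance 9 -> fork_pos = 15 + 9 = 24. Reached multiple(s) of 4: 16, 20, 24 -> fragments 4-6 completed (6 total).
Final fork_pos = 24, so 6 fragment(s) are complete. Build each: template segment -> complement -> reverse.
Fragment 1: template[0:4] = GGAC -> complement CCTG -> reversed GTCC
Fragment 2: template[4:8] = ATAA -> complement TATT -> reversed TTAT
Fragment 3: template[8:12] = GCGA -> complement CGCT -> reversed TCGC
Fragment 4: template[12:16] = TGGT -> complement ACCA -> reversed ACCA
Fragment 5: template[16:20] = CTTA -> complement GAAT -> reversed TAAG
Fragment 6: template[20:24] = CGTA -> complement GCAT -> reversed TACG

Answer: GTCC,TTAT,TCGC,ACCA,TAAG,TACG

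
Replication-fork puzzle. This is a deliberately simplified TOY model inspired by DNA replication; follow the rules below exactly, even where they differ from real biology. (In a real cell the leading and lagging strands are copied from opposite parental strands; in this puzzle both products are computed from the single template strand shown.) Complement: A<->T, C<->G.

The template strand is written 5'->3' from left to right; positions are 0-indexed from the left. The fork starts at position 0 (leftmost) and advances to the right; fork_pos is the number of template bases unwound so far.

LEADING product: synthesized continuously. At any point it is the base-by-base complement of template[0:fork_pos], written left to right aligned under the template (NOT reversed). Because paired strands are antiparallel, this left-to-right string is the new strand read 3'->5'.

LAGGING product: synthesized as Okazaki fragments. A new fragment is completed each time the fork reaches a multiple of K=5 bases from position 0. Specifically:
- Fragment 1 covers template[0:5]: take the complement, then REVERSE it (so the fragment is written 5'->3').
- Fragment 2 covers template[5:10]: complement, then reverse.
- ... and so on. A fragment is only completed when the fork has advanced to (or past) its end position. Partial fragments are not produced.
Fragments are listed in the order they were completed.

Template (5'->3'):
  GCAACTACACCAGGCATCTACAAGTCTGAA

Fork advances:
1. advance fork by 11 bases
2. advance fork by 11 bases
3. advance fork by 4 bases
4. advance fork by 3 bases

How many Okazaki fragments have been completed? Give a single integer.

Answer: 5

Derivation:
Step 1: advance 11 -> fork_pos = 0 + 11 = 11. Reached multiple(s) of 5: 5, 10 -> fragments 1-2 completed (2 total).
Step 2: advance 11 -> fork_pos = 11 + 11 = 22. Reached multiple(s) of 5: 15, 20 -> fragments 3-4 completed (4 total).
Step 3: advance 4 -> fork_pos = 22 + 4 = 26. Reached multiple(s) of 5: 25 -> fragment 5 completed (5 total).
Step 4: advance 3 -> fork_pos = 26 + 3 = 29. Next multiple of 5 is 30 (not reached); still 5 fragment(s).
Check: final fork_pos = 29; the multiples of 5 that are <= 29 are 5..25 -> 29 // 5 = 5 completed fragment(s).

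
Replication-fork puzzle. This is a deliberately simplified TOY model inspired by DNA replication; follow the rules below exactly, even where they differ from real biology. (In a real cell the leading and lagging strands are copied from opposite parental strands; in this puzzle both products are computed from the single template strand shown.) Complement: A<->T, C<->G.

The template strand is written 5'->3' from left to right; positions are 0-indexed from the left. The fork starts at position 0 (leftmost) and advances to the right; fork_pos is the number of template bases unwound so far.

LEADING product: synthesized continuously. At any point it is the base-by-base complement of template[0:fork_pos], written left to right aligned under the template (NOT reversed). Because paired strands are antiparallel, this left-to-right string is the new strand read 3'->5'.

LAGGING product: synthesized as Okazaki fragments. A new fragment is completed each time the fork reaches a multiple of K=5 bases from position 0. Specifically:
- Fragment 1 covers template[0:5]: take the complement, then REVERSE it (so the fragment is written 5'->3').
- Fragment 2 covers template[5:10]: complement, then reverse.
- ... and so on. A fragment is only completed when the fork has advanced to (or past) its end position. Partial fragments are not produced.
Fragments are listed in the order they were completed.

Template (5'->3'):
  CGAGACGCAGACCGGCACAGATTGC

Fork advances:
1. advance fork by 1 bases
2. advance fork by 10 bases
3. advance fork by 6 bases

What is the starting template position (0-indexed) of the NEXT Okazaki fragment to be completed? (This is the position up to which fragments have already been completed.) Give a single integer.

Answer: 15

Derivation:
Step 1: advance 1 -> fork_pos = 0 + 1 = 1. Next multiple of 5 is 5 (not reached); still 0 fragment(s).
Step 2: advance 10 -> fork_pos = 1 + 10 = 11. Reached multiple(s) of 5: 5, 10 -> fragments 1-2 completed (2 total).
Step 3: advance 6 -> fork_pos = 11 + 6 = 17. Reached multiple(s) of 5: 15 -> fragment 3 completed (3 total).
3 fragment(s) completed, covering template[0:15] (3 x 5 = 15). The next fragment, fragment 4, covers template[15:20], so it starts at position 15.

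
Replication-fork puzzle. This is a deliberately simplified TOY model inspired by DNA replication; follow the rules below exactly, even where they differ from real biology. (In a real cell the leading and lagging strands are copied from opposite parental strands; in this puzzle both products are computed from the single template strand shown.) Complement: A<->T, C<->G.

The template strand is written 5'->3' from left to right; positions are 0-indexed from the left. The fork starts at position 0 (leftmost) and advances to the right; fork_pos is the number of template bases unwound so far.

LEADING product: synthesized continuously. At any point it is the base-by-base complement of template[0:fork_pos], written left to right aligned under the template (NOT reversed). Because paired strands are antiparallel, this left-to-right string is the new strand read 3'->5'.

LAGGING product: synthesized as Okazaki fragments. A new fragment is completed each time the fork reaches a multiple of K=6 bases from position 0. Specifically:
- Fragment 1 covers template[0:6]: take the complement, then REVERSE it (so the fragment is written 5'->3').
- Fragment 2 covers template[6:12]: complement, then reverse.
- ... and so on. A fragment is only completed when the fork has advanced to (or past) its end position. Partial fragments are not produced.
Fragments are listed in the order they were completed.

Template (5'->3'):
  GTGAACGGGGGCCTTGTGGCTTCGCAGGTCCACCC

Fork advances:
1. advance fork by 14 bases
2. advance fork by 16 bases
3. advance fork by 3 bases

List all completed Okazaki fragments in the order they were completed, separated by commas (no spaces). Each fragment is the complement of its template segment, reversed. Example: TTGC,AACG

Step 1: advance 14 -> fork_pos = 0 + 14 = 14. Reached multiple(s) of 6: 6, 12 -> fragments 1-2 completed (2 total).
Step 2: advance 16 -> fork_pos = 14 + 16 = 30. Reached multiple(s) of 6: 18, 24, 30 -> fragments 3-5 completed (5 total).
Step 3: advance 3 -> fork_pos = 30 + 3 = 33. Next multiple of 6 is 36 (not reached); still 5 fragment(s).
Final fork_pos = 33, so 5 fragment(s) are complete. Build each: template segment -> complement -> reverse.
Fragment 1: template[0:6] = GTGAAC -> complement CACTTG -> reversed GTTCAC
Fragment 2: template[6:12] = GGGGGC -> complement CCCCCG -> reversed GCCCCC
Fragment 3: template[12:18] = CTTGTG -> complement GAACAC -> reversed CACAAG
Fragment 4: template[18:24] = GCTTCG -> complement CGAAGC -> reversed CGAAGC
Fragment 5: template[24:30] = CAGGTC -> complement GTCCAG -> reversed GACCTG

Answer: GTTCAC,GCCCCC,CACAAG,CGAAGC,GACCTG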